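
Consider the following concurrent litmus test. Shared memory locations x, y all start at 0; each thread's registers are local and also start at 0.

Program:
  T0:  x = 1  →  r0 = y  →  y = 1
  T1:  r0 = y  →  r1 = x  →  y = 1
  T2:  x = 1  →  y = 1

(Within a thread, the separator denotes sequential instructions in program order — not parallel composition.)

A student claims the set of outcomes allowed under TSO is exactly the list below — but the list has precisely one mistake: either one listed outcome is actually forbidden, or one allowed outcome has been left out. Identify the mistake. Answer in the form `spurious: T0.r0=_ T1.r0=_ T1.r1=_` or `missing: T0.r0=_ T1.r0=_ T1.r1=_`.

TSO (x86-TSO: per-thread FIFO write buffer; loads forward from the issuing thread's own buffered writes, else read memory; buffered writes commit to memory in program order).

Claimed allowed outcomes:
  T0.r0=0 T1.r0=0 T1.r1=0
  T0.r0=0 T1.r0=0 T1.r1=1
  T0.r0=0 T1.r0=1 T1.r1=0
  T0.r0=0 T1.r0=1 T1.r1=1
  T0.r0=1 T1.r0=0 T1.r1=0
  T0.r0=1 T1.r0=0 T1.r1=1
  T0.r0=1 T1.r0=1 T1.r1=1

spurious: T0.r0=0 T1.r0=1 T1.r1=0

outcome vector order: (T0.r0,T1.r0,T1.r1)
TSO: 6 outcomes — {0/0/0; 0/0/1; 0/1/1; 1/0/0; 1/0/1; 1/1/1}
claimed∖TSO = {0/1/0}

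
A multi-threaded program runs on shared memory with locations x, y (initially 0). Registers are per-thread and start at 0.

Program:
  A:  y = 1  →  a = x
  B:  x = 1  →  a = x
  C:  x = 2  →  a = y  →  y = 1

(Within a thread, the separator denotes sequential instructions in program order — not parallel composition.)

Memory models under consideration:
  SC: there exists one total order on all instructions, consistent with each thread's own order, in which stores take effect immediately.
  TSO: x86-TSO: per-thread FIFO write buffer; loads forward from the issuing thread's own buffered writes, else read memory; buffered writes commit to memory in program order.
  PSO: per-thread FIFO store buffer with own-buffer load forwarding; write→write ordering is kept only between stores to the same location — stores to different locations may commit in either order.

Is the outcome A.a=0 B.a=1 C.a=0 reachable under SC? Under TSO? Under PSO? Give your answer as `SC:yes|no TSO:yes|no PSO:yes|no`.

outcome vector order: (A.a,B.a,C.a)
SC: 9 outcomes — {0/1/1, 0/2/1, 1/1/0, 1/1/1, 1/2/1, 2/1/0, 2/1/1, 2/2/0, 2/2/1}
TSO: 12 outcomes — {0/1/0, 0/1/1, 0/2/0, 0/2/1, 1/1/0, 1/1/1, 1/2/0, 1/2/1, 2/1/0, 2/1/1, 2/2/0, 2/2/1}
PSO: 12 outcomes — {0/1/0, 0/1/1, 0/2/0, 0/2/1, 1/1/0, 1/1/1, 1/2/0, 1/2/1, 2/1/0, 2/1/1, 2/2/0, 2/2/1}
target 0/1/0 ∈ {TSO,PSO}

SC:no TSO:yes PSO:yes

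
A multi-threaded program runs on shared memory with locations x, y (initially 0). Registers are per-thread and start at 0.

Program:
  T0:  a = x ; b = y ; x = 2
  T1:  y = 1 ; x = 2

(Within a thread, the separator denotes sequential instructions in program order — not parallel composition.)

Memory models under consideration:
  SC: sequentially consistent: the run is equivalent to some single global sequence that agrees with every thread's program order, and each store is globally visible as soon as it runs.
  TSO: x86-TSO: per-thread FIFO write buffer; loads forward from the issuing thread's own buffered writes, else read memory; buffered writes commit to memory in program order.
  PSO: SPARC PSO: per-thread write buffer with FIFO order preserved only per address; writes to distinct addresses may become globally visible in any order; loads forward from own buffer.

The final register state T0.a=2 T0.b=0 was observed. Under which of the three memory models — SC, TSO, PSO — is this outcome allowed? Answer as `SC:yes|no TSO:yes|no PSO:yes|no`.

SC:no TSO:no PSO:yes

outcome vector order: (T0.a,T0.b)
under SC → (0,0); (0,1); (2,1)
under TSO → (0,0); (0,1); (2,1)
under PSO → (0,0); (0,1); (2,0); (2,1)
target (2,0) ∈ {PSO}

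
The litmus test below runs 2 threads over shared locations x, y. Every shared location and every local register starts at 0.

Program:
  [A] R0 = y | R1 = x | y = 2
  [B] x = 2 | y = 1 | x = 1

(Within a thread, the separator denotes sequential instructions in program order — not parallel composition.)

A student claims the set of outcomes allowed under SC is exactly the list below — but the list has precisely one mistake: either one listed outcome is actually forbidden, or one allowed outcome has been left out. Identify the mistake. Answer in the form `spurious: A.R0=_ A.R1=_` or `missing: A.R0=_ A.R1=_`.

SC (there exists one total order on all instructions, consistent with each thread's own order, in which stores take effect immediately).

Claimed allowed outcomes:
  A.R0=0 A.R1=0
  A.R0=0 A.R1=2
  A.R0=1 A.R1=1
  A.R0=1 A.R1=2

missing: A.R0=0 A.R1=1

outcome vector order: (A.R0,A.R1)
under SC → 0/0, 0/1, 0/2, 1/1, 1/2
SC∖claimed = {0/1}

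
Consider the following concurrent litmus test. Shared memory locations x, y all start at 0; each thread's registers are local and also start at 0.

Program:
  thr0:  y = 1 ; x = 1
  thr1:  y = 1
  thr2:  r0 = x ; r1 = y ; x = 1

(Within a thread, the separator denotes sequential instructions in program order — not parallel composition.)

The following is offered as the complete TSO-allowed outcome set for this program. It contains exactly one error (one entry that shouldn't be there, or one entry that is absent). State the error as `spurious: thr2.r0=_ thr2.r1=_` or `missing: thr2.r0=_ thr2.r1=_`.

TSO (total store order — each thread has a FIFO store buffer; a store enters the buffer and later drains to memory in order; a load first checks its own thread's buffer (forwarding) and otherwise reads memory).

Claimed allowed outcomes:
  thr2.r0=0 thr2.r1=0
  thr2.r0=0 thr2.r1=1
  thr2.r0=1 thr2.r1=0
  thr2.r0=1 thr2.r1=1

spurious: thr2.r0=1 thr2.r1=0

outcome vector order: (thr2.r0,thr2.r1)
TSO (3): 00 01 11
claimed∖TSO = {10}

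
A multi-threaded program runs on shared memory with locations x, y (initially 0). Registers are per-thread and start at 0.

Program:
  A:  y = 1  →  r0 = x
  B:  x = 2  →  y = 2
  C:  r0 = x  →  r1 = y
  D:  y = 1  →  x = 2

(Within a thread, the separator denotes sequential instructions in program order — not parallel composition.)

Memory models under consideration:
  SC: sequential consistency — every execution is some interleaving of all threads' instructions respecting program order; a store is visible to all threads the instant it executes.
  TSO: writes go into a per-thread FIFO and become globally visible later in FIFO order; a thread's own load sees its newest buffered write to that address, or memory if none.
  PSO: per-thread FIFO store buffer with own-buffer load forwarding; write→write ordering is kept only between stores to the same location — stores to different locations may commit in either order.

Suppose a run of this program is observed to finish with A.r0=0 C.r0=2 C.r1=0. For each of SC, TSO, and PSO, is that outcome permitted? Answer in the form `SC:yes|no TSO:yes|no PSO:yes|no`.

SC:no TSO:yes PSO:yes

outcome vector order: (A.r0,C.r0,C.r1)
[SC] allowed = {<0 0 0> <0 0 1> <0 0 2> <0 2 1> <0 2 2> <2 0 0> <2 0 1> <2 0 2> <2 2 0> <2 2 1> <2 2 2>}
[TSO] allowed = {<0 0 0> <0 0 1> <0 0 2> <0 2 0> <0 2 1> <0 2 2> <2 0 0> <2 0 1> <2 0 2> <2 2 0> <2 2 1> <2 2 2>}
[PSO] allowed = {<0 0 0> <0 0 1> <0 0 2> <0 2 0> <0 2 1> <0 2 2> <2 0 0> <2 0 1> <2 0 2> <2 2 0> <2 2 1> <2 2 2>}
target <0 2 0> ∈ {TSO,PSO}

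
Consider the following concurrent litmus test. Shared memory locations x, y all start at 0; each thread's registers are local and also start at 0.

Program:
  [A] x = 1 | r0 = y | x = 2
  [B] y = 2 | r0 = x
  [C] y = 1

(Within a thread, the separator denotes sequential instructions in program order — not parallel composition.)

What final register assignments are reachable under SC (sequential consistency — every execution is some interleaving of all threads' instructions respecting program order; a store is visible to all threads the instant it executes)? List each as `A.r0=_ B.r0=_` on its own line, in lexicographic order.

outcome vector order: (A.r0,B.r0)
|SC outcomes| = 8

A.r0=0 B.r0=1
A.r0=0 B.r0=2
A.r0=1 B.r0=0
A.r0=1 B.r0=1
A.r0=1 B.r0=2
A.r0=2 B.r0=0
A.r0=2 B.r0=1
A.r0=2 B.r0=2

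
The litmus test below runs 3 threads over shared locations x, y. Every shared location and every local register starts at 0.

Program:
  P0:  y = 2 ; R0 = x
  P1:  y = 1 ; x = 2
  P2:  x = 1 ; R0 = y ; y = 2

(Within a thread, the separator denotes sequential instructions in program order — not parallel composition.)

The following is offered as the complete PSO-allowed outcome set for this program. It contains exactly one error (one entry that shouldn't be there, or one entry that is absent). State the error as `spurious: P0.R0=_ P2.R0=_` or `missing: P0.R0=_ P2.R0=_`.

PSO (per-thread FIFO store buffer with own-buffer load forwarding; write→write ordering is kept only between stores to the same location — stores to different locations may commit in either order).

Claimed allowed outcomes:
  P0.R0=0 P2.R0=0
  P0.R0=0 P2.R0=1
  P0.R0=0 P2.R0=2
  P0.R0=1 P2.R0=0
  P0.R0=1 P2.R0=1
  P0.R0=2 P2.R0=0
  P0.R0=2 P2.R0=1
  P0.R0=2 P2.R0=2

outcome vector order: (P0.R0,P2.R0)
[PSO] allowed = {00 01 02 10 11 12 20 21 22}
PSO∖claimed = {12}

missing: P0.R0=1 P2.R0=2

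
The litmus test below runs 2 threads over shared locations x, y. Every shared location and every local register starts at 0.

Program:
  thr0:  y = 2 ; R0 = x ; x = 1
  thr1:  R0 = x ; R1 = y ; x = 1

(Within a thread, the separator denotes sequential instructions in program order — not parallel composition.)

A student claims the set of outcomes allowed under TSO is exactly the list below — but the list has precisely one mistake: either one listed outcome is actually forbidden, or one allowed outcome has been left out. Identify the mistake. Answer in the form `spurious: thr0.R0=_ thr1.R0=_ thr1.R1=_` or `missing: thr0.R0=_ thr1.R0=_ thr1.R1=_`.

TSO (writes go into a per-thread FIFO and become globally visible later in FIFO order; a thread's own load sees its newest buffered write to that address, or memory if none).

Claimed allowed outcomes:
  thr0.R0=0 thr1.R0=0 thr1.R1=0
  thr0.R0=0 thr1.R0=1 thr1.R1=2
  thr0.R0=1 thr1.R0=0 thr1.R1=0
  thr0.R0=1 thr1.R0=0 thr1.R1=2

missing: thr0.R0=0 thr1.R0=0 thr1.R1=2

outcome vector order: (thr0.R0,thr1.R0,thr1.R1)
under TSO → 0/0/0, 0/0/2, 0/1/2, 1/0/0, 1/0/2
TSO∖claimed = {0/0/2}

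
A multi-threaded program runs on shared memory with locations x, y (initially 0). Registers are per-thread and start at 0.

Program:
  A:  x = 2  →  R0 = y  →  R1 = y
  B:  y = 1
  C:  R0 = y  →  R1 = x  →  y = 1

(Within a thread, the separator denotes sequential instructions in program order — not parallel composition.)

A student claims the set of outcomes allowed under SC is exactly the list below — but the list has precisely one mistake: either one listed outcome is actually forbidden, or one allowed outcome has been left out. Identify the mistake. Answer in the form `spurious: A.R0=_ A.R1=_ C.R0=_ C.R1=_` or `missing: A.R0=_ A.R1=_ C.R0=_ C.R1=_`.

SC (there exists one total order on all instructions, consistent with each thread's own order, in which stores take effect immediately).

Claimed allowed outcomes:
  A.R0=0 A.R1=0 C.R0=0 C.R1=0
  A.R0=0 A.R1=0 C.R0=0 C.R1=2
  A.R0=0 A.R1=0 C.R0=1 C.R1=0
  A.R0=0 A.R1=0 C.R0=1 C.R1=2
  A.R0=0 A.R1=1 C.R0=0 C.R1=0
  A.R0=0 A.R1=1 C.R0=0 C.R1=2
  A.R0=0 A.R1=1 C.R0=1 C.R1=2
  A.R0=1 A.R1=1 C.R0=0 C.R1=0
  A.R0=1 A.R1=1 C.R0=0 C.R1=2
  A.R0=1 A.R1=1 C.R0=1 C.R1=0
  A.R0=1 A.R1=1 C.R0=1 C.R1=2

outcome vector order: (A.R0,A.R1,C.R0,C.R1)
SC (10): 0000; 0002; 0012; 0100; 0102; 0112; 1100; 1102; 1110; 1112
claimed∖SC = {0010}

spurious: A.R0=0 A.R1=0 C.R0=1 C.R1=0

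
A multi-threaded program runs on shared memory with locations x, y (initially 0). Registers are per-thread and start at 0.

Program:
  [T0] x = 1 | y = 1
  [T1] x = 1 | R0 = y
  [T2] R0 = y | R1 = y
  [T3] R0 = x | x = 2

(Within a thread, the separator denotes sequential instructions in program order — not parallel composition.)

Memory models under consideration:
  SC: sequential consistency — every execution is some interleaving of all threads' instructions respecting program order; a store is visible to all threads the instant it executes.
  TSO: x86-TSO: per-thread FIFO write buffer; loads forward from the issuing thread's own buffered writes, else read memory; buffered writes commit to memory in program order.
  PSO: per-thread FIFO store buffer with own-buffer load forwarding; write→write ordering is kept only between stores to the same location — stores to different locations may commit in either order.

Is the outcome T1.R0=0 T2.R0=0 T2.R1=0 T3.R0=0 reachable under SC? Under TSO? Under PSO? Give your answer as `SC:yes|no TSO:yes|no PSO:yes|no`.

outcome vector order: (T1.R0,T2.R0,T2.R1,T3.R0)
under SC → 0000; 0001; 0010; 0011; 0110; 0111; 1000; 1001; 1010; 1011; 1110; 1111
under TSO → 0000; 0001; 0010; 0011; 0110; 0111; 1000; 1001; 1010; 1011; 1110; 1111
under PSO → 0000; 0001; 0010; 0011; 0110; 0111; 1000; 1001; 1010; 1011; 1110; 1111
target 0000 ∈ {SC,TSO,PSO}

SC:yes TSO:yes PSO:yes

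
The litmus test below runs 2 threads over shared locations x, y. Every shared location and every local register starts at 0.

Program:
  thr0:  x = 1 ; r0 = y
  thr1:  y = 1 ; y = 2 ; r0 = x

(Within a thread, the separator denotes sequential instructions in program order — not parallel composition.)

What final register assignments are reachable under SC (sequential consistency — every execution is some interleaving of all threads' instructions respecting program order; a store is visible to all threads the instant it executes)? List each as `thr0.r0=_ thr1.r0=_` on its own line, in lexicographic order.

outcome vector order: (thr0.r0,thr1.r0)
|SC outcomes| = 4

thr0.r0=0 thr1.r0=1
thr0.r0=1 thr1.r0=1
thr0.r0=2 thr1.r0=0
thr0.r0=2 thr1.r0=1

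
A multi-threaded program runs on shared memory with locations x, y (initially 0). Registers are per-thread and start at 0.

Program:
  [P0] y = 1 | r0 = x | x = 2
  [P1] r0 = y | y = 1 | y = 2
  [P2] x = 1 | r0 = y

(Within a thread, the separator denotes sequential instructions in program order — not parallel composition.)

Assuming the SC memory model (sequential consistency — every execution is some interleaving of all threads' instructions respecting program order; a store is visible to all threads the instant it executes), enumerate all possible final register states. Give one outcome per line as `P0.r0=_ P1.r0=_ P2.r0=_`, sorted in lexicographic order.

P0.r0=0 P1.r0=0 P2.r0=1
P0.r0=0 P1.r0=0 P2.r0=2
P0.r0=0 P1.r0=1 P2.r0=1
P0.r0=0 P1.r0=1 P2.r0=2
P0.r0=1 P1.r0=0 P2.r0=0
P0.r0=1 P1.r0=0 P2.r0=1
P0.r0=1 P1.r0=0 P2.r0=2
P0.r0=1 P1.r0=1 P2.r0=0
P0.r0=1 P1.r0=1 P2.r0=1
P0.r0=1 P1.r0=1 P2.r0=2

outcome vector order: (P0.r0,P1.r0,P2.r0)
|SC outcomes| = 10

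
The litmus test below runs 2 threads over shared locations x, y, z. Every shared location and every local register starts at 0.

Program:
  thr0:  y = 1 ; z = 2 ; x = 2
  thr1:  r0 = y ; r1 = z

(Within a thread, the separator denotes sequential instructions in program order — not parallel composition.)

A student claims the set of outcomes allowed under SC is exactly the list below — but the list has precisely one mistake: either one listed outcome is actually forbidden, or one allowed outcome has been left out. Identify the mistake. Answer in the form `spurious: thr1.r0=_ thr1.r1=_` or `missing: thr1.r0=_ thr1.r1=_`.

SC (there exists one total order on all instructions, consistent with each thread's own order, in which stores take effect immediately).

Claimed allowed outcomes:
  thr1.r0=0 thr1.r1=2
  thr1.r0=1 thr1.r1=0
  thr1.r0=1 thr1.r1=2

missing: thr1.r0=0 thr1.r1=0

outcome vector order: (thr1.r0,thr1.r1)
SC (4): <0 0>, <0 2>, <1 0>, <1 2>
SC∖claimed = {<0 0>}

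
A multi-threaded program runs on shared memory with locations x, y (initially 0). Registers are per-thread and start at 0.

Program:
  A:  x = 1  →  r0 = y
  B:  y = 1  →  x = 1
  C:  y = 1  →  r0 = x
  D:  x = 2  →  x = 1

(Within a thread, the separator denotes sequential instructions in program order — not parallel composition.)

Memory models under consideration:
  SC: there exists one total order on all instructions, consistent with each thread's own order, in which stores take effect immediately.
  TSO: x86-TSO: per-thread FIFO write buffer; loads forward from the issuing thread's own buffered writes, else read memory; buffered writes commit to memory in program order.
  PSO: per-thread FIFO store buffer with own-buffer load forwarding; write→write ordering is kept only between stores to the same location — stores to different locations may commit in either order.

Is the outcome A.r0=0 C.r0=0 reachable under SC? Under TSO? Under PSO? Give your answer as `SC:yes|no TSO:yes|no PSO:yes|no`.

outcome vector order: (A.r0,C.r0)
under SC → 01 02 10 11 12
under TSO → 00 01 02 10 11 12
under PSO → 00 01 02 10 11 12
target 00 ∈ {TSO,PSO}

SC:no TSO:yes PSO:yes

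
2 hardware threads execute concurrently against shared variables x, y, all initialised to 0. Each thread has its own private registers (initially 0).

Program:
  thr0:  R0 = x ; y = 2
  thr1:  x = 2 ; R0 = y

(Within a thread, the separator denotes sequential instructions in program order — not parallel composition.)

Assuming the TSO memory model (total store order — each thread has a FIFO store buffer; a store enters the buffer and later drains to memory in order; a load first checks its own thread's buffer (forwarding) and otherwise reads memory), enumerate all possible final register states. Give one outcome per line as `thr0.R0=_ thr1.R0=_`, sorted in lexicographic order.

outcome vector order: (thr0.R0,thr1.R0)
|TSO outcomes| = 4

thr0.R0=0 thr1.R0=0
thr0.R0=0 thr1.R0=2
thr0.R0=2 thr1.R0=0
thr0.R0=2 thr1.R0=2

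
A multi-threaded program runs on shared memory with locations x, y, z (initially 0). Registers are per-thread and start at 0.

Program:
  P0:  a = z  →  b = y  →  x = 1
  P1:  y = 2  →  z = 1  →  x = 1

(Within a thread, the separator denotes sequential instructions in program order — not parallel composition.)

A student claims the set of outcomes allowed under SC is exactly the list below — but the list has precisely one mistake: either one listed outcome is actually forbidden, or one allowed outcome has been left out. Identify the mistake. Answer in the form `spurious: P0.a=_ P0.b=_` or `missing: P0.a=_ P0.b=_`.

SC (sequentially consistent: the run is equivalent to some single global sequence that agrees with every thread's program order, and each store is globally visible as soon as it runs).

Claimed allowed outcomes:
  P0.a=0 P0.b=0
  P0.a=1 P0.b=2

outcome vector order: (P0.a,P0.b)
SC: 3 outcomes — {00; 02; 12}
SC∖claimed = {02}

missing: P0.a=0 P0.b=2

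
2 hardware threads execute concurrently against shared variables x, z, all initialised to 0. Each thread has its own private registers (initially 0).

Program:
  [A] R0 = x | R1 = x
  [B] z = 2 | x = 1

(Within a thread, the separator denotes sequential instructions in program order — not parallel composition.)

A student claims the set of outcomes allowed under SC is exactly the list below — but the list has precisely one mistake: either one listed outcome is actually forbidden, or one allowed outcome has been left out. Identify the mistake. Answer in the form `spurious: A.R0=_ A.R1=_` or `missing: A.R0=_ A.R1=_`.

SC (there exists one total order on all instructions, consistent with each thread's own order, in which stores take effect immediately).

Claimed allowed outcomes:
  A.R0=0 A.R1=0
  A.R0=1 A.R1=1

outcome vector order: (A.R0,A.R1)
[SC] allowed = {0/0 0/1 1/1}
SC∖claimed = {0/1}

missing: A.R0=0 A.R1=1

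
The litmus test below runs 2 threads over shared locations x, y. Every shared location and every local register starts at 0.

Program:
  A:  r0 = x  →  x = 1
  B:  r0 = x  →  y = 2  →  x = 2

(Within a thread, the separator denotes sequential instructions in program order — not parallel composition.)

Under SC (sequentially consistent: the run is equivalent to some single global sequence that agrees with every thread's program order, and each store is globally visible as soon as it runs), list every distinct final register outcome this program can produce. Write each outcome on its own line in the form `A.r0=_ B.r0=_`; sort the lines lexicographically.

outcome vector order: (A.r0,B.r0)
|SC outcomes| = 3

A.r0=0 B.r0=0
A.r0=0 B.r0=1
A.r0=2 B.r0=0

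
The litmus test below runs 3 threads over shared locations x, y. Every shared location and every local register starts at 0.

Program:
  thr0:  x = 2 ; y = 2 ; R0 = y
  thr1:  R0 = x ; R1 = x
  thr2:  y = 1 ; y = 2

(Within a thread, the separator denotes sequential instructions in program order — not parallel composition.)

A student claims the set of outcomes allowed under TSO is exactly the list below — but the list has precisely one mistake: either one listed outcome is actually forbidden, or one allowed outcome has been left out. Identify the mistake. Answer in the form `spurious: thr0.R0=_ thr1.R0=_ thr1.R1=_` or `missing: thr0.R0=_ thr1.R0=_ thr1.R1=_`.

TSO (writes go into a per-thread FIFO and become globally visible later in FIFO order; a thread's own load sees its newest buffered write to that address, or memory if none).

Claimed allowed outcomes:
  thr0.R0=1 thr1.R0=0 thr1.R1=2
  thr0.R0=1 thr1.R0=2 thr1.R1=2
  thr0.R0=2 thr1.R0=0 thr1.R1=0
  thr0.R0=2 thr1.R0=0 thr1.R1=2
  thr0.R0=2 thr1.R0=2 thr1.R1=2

outcome vector order: (thr0.R0,thr1.R0,thr1.R1)
[TSO] allowed = {100, 102, 122, 200, 202, 222}
TSO∖claimed = {100}

missing: thr0.R0=1 thr1.R0=0 thr1.R1=0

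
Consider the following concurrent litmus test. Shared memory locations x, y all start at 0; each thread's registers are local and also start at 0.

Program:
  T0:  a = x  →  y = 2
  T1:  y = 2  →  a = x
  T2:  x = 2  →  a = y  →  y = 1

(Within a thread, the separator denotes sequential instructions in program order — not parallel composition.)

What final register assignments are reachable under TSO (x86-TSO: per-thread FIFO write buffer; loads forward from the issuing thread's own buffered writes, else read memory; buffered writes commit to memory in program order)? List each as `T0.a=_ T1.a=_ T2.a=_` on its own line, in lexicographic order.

outcome vector order: (T0.a,T1.a,T2.a)
|TSO outcomes| = 8

T0.a=0 T1.a=0 T2.a=0
T0.a=0 T1.a=0 T2.a=2
T0.a=0 T1.a=2 T2.a=0
T0.a=0 T1.a=2 T2.a=2
T0.a=2 T1.a=0 T2.a=0
T0.a=2 T1.a=0 T2.a=2
T0.a=2 T1.a=2 T2.a=0
T0.a=2 T1.a=2 T2.a=2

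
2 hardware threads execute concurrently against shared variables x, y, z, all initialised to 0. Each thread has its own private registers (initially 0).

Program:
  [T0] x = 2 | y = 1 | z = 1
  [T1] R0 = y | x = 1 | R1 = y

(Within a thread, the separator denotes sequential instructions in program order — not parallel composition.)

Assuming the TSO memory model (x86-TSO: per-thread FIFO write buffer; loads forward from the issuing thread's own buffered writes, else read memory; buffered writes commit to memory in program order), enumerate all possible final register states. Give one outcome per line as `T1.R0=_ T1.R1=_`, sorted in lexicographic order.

T1.R0=0 T1.R1=0
T1.R0=0 T1.R1=1
T1.R0=1 T1.R1=1

outcome vector order: (T1.R0,T1.R1)
|TSO outcomes| = 3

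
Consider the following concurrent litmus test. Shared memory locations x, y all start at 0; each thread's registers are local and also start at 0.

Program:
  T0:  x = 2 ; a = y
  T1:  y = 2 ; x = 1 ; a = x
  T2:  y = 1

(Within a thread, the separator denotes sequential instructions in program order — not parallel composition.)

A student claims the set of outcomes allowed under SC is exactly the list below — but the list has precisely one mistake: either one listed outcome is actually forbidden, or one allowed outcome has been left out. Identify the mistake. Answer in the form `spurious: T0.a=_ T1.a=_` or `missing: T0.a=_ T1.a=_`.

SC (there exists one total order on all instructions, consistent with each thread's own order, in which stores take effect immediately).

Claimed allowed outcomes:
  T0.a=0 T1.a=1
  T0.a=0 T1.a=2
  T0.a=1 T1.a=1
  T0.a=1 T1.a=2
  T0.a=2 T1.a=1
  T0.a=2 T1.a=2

outcome vector order: (T0.a,T1.a)
[SC] allowed = {<0 1>; <1 1>; <1 2>; <2 1>; <2 2>}
claimed∖SC = {<0 2>}

spurious: T0.a=0 T1.a=2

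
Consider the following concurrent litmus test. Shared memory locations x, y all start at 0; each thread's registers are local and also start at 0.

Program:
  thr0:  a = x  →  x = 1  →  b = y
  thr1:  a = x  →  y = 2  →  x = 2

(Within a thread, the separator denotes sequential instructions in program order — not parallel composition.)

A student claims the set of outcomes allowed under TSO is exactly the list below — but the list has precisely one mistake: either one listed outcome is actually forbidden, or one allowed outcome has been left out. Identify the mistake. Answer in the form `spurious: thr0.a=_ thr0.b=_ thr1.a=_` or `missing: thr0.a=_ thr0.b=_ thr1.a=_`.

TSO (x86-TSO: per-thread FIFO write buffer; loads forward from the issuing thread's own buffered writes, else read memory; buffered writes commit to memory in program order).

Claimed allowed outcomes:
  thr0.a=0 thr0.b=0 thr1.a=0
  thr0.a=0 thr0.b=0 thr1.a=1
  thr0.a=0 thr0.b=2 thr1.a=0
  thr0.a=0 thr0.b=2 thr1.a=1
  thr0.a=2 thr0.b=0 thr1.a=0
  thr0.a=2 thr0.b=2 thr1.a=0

spurious: thr0.a=2 thr0.b=0 thr1.a=0

outcome vector order: (thr0.a,thr0.b,thr1.a)
[TSO] allowed = {(0,0,0); (0,0,1); (0,2,0); (0,2,1); (2,2,0)}
claimed∖TSO = {(2,0,0)}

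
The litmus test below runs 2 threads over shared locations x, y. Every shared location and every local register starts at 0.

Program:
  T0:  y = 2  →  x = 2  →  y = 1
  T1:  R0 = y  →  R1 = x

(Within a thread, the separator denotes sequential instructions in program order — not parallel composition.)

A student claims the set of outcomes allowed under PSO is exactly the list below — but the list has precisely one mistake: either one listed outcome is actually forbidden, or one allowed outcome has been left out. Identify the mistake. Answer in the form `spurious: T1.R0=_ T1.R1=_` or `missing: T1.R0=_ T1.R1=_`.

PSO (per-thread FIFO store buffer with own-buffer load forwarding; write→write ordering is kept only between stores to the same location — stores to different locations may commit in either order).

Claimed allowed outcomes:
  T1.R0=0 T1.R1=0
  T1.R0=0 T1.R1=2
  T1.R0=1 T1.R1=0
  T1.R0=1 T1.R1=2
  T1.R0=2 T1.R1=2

outcome vector order: (T1.R0,T1.R1)
under PSO → (0,0); (0,2); (1,0); (1,2); (2,0); (2,2)
PSO∖claimed = {(2,0)}

missing: T1.R0=2 T1.R1=0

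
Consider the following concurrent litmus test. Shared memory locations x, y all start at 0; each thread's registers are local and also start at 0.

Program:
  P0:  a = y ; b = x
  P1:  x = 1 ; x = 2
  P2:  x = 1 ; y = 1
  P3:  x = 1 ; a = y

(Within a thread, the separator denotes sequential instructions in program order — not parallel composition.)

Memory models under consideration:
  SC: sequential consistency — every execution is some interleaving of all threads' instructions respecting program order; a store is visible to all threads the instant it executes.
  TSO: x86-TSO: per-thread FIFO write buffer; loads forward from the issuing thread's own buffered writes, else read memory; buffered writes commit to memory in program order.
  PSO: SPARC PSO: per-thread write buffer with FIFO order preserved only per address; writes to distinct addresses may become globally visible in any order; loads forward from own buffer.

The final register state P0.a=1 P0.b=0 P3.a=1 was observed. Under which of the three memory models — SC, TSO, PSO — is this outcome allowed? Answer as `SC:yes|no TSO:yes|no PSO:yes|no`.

outcome vector order: (P0.a,P0.b,P3.a)
[SC] allowed = {000, 001, 010, 011, 020, 021, 110, 111, 120, 121}
[TSO] allowed = {000, 001, 010, 011, 020, 021, 110, 111, 120, 121}
[PSO] allowed = {000, 001, 010, 011, 020, 021, 100, 101, 110, 111, 120, 121}
target 101 ∈ {PSO}

SC:no TSO:no PSO:yes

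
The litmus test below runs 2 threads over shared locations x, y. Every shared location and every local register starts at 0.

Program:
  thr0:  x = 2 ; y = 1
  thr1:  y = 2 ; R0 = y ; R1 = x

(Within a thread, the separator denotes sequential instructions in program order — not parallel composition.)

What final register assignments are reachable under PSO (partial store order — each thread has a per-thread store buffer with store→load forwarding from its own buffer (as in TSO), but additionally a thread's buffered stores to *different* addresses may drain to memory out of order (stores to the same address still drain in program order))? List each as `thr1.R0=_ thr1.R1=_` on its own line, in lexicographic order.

outcome vector order: (thr1.R0,thr1.R1)
|PSO outcomes| = 4

thr1.R0=1 thr1.R1=0
thr1.R0=1 thr1.R1=2
thr1.R0=2 thr1.R1=0
thr1.R0=2 thr1.R1=2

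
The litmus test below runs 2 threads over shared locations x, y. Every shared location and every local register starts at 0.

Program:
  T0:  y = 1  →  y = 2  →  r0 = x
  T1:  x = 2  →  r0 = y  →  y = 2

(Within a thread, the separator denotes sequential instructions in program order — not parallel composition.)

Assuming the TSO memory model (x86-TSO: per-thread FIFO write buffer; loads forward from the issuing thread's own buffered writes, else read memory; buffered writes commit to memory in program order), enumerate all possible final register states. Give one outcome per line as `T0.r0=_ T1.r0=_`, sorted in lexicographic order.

T0.r0=0 T1.r0=0
T0.r0=0 T1.r0=1
T0.r0=0 T1.r0=2
T0.r0=2 T1.r0=0
T0.r0=2 T1.r0=1
T0.r0=2 T1.r0=2

outcome vector order: (T0.r0,T1.r0)
|TSO outcomes| = 6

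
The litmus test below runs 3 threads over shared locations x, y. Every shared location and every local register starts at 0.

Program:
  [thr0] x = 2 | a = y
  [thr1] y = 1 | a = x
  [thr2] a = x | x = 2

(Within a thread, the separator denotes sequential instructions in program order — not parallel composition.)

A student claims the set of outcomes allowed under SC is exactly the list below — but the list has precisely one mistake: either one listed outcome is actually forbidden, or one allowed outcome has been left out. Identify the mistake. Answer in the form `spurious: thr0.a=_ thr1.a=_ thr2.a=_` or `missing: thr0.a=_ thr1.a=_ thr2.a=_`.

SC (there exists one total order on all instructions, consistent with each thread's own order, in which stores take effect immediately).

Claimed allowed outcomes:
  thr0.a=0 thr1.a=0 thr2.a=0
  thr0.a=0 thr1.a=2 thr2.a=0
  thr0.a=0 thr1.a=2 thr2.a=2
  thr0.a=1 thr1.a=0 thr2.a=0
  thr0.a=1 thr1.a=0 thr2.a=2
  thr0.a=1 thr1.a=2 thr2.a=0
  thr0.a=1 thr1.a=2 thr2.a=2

outcome vector order: (thr0.a,thr1.a,thr2.a)
SC (6): (0,2,0) (0,2,2) (1,0,0) (1,0,2) (1,2,0) (1,2,2)
claimed∖SC = {(0,0,0)}

spurious: thr0.a=0 thr1.a=0 thr2.a=0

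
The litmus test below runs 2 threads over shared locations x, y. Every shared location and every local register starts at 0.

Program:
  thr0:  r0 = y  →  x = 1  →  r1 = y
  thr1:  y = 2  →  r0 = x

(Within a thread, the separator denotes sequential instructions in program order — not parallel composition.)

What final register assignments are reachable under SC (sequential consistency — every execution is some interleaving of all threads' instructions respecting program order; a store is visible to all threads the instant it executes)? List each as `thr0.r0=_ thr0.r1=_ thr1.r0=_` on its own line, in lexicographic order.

outcome vector order: (thr0.r0,thr0.r1,thr1.r0)
|SC outcomes| = 5

thr0.r0=0 thr0.r1=0 thr1.r0=1
thr0.r0=0 thr0.r1=2 thr1.r0=0
thr0.r0=0 thr0.r1=2 thr1.r0=1
thr0.r0=2 thr0.r1=2 thr1.r0=0
thr0.r0=2 thr0.r1=2 thr1.r0=1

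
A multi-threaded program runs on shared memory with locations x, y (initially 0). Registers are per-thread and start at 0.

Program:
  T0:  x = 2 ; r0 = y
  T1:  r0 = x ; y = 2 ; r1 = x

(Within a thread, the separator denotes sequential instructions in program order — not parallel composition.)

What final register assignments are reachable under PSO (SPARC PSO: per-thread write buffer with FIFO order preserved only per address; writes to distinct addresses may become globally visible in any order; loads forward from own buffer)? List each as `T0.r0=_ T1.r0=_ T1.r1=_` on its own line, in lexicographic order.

outcome vector order: (T0.r0,T1.r0,T1.r1)
|PSO outcomes| = 6

T0.r0=0 T1.r0=0 T1.r1=0
T0.r0=0 T1.r0=0 T1.r1=2
T0.r0=0 T1.r0=2 T1.r1=2
T0.r0=2 T1.r0=0 T1.r1=0
T0.r0=2 T1.r0=0 T1.r1=2
T0.r0=2 T1.r0=2 T1.r1=2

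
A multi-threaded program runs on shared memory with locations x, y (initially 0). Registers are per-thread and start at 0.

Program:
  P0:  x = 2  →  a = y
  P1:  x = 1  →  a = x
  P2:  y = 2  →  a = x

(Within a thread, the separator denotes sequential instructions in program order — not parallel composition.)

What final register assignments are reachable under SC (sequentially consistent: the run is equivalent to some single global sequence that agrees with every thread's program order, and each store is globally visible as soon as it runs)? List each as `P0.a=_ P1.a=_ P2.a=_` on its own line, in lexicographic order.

P0.a=0 P1.a=1 P2.a=1
P0.a=0 P1.a=1 P2.a=2
P0.a=0 P1.a=2 P2.a=2
P0.a=2 P1.a=1 P2.a=0
P0.a=2 P1.a=1 P2.a=1
P0.a=2 P1.a=1 P2.a=2
P0.a=2 P1.a=2 P2.a=0
P0.a=2 P1.a=2 P2.a=1
P0.a=2 P1.a=2 P2.a=2

outcome vector order: (P0.a,P1.a,P2.a)
|SC outcomes| = 9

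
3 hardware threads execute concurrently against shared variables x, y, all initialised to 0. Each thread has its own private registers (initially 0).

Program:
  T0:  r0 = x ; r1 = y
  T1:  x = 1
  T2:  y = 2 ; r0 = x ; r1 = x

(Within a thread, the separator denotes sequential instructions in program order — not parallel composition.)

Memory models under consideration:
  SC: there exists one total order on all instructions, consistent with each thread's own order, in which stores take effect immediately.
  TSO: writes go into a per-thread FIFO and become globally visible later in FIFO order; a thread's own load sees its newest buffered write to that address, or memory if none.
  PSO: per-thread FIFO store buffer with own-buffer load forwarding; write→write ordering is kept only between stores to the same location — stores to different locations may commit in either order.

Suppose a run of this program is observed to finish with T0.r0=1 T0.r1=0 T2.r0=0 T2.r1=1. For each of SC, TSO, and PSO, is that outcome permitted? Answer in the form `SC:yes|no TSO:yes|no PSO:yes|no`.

SC:no TSO:yes PSO:yes

outcome vector order: (T0.r0,T0.r1,T2.r0,T2.r1)
under SC → <0 0 0 0>; <0 0 0 1>; <0 0 1 1>; <0 2 0 0>; <0 2 0 1>; <0 2 1 1>; <1 0 1 1>; <1 2 0 0>; <1 2 0 1>; <1 2 1 1>
under TSO → <0 0 0 0>; <0 0 0 1>; <0 0 1 1>; <0 2 0 0>; <0 2 0 1>; <0 2 1 1>; <1 0 0 0>; <1 0 0 1>; <1 0 1 1>; <1 2 0 0>; <1 2 0 1>; <1 2 1 1>
under PSO → <0 0 0 0>; <0 0 0 1>; <0 0 1 1>; <0 2 0 0>; <0 2 0 1>; <0 2 1 1>; <1 0 0 0>; <1 0 0 1>; <1 0 1 1>; <1 2 0 0>; <1 2 0 1>; <1 2 1 1>
target <1 0 0 1> ∈ {TSO,PSO}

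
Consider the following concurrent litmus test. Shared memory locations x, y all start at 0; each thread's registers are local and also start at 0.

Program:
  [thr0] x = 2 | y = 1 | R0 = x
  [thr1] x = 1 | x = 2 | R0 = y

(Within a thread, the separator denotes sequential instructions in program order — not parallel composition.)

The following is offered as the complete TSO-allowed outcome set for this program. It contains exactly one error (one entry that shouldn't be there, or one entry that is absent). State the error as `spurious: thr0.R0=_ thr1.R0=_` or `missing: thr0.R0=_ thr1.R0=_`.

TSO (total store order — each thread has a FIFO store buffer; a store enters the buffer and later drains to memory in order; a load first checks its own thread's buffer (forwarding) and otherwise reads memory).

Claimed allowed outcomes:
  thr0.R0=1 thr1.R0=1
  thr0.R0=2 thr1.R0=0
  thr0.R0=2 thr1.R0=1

outcome vector order: (thr0.R0,thr1.R0)
[TSO] allowed = {(1,0) (1,1) (2,0) (2,1)}
TSO∖claimed = {(1,0)}

missing: thr0.R0=1 thr1.R0=0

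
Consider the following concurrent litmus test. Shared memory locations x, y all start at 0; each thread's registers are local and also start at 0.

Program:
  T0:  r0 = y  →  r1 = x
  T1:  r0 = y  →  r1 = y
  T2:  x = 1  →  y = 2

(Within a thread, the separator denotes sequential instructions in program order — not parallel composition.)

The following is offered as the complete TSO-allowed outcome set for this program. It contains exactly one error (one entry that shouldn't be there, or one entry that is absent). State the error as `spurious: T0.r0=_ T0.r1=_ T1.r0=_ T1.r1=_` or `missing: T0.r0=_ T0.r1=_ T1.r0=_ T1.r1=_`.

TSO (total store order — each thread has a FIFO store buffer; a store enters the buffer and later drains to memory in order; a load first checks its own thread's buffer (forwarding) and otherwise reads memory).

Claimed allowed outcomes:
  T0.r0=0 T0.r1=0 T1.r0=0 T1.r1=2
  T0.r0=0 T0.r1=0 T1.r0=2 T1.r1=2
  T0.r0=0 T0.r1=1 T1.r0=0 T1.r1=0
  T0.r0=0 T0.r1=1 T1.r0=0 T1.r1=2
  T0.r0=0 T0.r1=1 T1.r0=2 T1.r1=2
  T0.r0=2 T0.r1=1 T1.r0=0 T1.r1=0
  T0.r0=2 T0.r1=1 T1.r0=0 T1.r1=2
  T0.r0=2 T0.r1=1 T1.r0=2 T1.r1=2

outcome vector order: (T0.r0,T0.r1,T1.r0,T1.r1)
TSO (9): <0 0 0 0>; <0 0 0 2>; <0 0 2 2>; <0 1 0 0>; <0 1 0 2>; <0 1 2 2>; <2 1 0 0>; <2 1 0 2>; <2 1 2 2>
TSO∖claimed = {<0 0 0 0>}

missing: T0.r0=0 T0.r1=0 T1.r0=0 T1.r1=0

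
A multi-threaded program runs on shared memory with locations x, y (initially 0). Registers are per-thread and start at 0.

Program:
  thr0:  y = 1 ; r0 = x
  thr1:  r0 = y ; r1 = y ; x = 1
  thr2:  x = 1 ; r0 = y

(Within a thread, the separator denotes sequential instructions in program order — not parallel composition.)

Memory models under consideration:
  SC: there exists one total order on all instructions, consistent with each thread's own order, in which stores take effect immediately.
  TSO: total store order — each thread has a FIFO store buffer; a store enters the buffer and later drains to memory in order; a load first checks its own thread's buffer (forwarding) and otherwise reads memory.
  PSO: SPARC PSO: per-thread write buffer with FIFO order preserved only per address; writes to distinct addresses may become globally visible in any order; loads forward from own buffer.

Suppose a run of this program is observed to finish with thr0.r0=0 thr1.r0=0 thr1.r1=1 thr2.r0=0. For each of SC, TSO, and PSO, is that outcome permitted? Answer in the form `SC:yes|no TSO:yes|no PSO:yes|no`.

outcome vector order: (thr0.r0,thr1.r0,thr1.r1,thr2.r0)
[SC] allowed = {0001; 0011; 0111; 1000; 1001; 1010; 1011; 1110; 1111}
[TSO] allowed = {0000; 0001; 0010; 0011; 0110; 0111; 1000; 1001; 1010; 1011; 1110; 1111}
[PSO] allowed = {0000; 0001; 0010; 0011; 0110; 0111; 1000; 1001; 1010; 1011; 1110; 1111}
target 0010 ∈ {TSO,PSO}

SC:no TSO:yes PSO:yes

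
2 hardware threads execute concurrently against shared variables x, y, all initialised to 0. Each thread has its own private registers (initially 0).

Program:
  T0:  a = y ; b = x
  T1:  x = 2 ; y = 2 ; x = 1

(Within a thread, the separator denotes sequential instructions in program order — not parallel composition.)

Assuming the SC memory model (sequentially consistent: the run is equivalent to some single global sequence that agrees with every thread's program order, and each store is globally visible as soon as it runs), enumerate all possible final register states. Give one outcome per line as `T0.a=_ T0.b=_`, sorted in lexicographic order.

outcome vector order: (T0.a,T0.b)
|SC outcomes| = 5

T0.a=0 T0.b=0
T0.a=0 T0.b=1
T0.a=0 T0.b=2
T0.a=2 T0.b=1
T0.a=2 T0.b=2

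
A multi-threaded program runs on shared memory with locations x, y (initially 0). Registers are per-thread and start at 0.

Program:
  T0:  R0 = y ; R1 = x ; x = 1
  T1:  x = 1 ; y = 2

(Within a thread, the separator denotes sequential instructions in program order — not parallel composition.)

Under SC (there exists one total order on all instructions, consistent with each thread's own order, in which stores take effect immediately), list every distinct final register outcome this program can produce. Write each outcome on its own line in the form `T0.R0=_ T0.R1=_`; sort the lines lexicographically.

T0.R0=0 T0.R1=0
T0.R0=0 T0.R1=1
T0.R0=2 T0.R1=1

outcome vector order: (T0.R0,T0.R1)
|SC outcomes| = 3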